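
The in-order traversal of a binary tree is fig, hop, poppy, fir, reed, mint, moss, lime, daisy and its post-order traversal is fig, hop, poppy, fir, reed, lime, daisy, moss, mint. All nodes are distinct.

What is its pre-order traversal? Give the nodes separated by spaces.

mint reed fir poppy hop fig moss daisy lime

The last element of post-order is the root; it splits in-order into left and right subtrees.
Root mint: left subtree has 5 nodes {fig, hop, poppy, fir, reed}, right has 3 {moss, lime, daisy}.
  Root reed: left subtree has 4 nodes {fig, hop, poppy, fir}, right has 0 { }.
    Root fir: left subtree has 3 nodes {fig, hop, poppy}, right has 0 { }.
      Root poppy: left subtree has 2 nodes {fig, hop}, right has 0 { }.
        Root hop: left subtree has 1 node {fig}, right has 0 { }.
  Root moss: left subtree has 0 nodes { }, right has 2 {lime, daisy}.
    Root daisy: left subtree has 1 node {lime}, right has 0 { }.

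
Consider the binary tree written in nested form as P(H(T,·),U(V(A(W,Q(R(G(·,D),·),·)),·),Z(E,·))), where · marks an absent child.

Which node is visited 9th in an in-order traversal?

Q

In-order visits the left subtree, then the node, then the right subtree.
At P: go left to H.
  At H: go left to T.
    T is a leaf — visit T.
  Visit H.
  At H: no right child.
Visit P.
At P: go right to U.
  At U: go left to V.
    At V: go left to A.
      At A: go left to W.
        W is a leaf — visit W.
      Visit A.
      At A: go right to Q.
        At Q: go left to R.
          At R: go left to G.
            At G: no left child.
            Visit G.
            At G: go right to D.
              D is a leaf — visit D.
          Visit R.
          At R: no right child.
        Visit Q.
        At Q: no right child.
    Visit V.
    At V: no right child.
  Visit U.
  At U: go right to Z.
    At Z: go left to E.
      E is a leaf — visit E.
    Visit Z.
    At Z: no right child.
Full in-order sequence: T, H, P, W, A, G, D, R, Q, V, U, E, Z.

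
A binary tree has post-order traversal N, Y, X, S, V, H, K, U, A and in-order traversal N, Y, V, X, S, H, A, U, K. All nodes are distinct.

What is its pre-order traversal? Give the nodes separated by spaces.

A H V Y N S X U K

The last element of post-order is the root; it splits in-order into left and right subtrees.
Root A: left subtree has 6 nodes {N, Y, V, X, S, H}, right has 2 {U, K}.
  Root H: left subtree has 5 nodes {N, Y, V, X, S}, right has 0 { }.
    Root V: left subtree has 2 nodes {N, Y}, right has 2 {X, S}.
      Root Y: left subtree has 1 node {N}, right has 0 { }.
      Root S: left subtree has 1 node {X}, right has 0 { }.
  Root U: left subtree has 0 nodes { }, right has 1 {K}.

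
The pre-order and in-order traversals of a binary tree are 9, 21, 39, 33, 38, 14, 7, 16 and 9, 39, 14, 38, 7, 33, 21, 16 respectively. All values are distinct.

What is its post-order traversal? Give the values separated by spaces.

14 7 38 33 39 16 21 9

The first element of pre-order is the root; it splits in-order into left and right subtrees.
Root 9: left subtree has 0 nodes { }, right has 7 {39, 14, 38, 7, 33, 21, 16}.
  Root 21: left subtree has 5 nodes {39, 14, 38, 7, 33}, right has 1 {16}.
    Root 39: left subtree has 0 nodes { }, right has 4 {14, 38, 7, 33}.
      Root 33: left subtree has 3 nodes {14, 38, 7}, right has 0 { }.
        Root 38: left subtree has 1 node {14}, right has 1 {7}.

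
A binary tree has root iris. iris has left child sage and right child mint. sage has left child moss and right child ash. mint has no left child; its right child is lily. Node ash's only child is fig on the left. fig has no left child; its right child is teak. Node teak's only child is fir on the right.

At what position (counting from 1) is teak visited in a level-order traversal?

8

Level-order visits nodes level by level from the root, left to right within each level.
Level 0: iris
Level 1: sage, mint
Level 2: moss, ash, lily
Level 3: fig
Level 4: teak
Level 5: fir
Full level-order sequence: iris, sage, mint, moss, ash, lily, fig, teak, fir.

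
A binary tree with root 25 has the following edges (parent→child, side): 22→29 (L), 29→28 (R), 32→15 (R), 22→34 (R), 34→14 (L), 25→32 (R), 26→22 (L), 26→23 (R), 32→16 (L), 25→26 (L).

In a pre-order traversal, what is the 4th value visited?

Pre-order visits the node, then its left subtree, then its right subtree.
Visit 25.
At 25: go left to 26.
  Visit 26.
  At 26: go left to 22.
    Visit 22.
    At 22: go left to 29.
      Visit 29.
      At 29: no left child.
      At 29: go right to 28.
        28 is a leaf — visit 28.
    At 22: go right to 34.
      Visit 34.
      At 34: go left to 14.
        14 is a leaf — visit 14.
      At 34: no right child.
  At 26: go right to 23.
    23 is a leaf — visit 23.
At 25: go right to 32.
  Visit 32.
  At 32: go left to 16.
    16 is a leaf — visit 16.
  At 32: go right to 15.
    15 is a leaf — visit 15.
Full pre-order sequence: 25, 26, 22, 29, 28, 34, 14, 23, 32, 16, 15.

29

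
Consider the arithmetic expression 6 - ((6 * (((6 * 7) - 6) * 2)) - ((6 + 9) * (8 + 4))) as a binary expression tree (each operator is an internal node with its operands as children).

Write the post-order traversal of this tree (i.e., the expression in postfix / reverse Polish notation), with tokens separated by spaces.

Post-order on an expression tree gives postfix notation: for each operator, emit left operand, right operand, then the operator.

6 6 6 7 * 6 - 2 * * 6 9 + 8 4 + * - -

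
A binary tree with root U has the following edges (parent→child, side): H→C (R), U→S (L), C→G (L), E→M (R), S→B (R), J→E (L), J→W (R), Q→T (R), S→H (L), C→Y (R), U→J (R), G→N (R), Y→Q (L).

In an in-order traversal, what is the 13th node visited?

In-order visits the left subtree, then the node, then the right subtree.
At U: go left to S.
  At S: go left to H.
    At H: no left child.
    Visit H.
    At H: go right to C.
      At C: go left to G.
        At G: no left child.
        Visit G.
        At G: go right to N.
          N is a leaf — visit N.
      Visit C.
      At C: go right to Y.
        At Y: go left to Q.
          At Q: no left child.
          Visit Q.
          At Q: go right to T.
            T is a leaf — visit T.
        Visit Y.
        At Y: no right child.
  Visit S.
  At S: go right to B.
    B is a leaf — visit B.
Visit U.
At U: go right to J.
  At J: go left to E.
    At E: no left child.
    Visit E.
    At E: go right to M.
      M is a leaf — visit M.
  Visit J.
  At J: go right to W.
    W is a leaf — visit W.
Full in-order sequence: H, G, N, C, Q, T, Y, S, B, U, E, M, J, W.

J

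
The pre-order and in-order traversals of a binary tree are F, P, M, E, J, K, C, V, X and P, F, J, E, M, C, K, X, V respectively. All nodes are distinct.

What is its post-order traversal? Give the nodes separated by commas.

P, J, E, C, X, V, K, M, F

The first element of pre-order is the root; it splits in-order into left and right subtrees.
Root F: left subtree has 1 node {P}, right has 7 {J, E, M, C, K, X, V}.
  Root M: left subtree has 2 nodes {J, E}, right has 4 {C, K, X, V}.
    Root E: left subtree has 1 node {J}, right has 0 { }.
    Root K: left subtree has 1 node {C}, right has 2 {X, V}.
      Root V: left subtree has 1 node {X}, right has 0 { }.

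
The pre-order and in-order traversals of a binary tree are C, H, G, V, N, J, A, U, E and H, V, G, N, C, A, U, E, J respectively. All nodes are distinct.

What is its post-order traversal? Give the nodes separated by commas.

The first element of pre-order is the root; it splits in-order into left and right subtrees.
Root C: left subtree has 4 nodes {H, V, G, N}, right has 4 {A, U, E, J}.
  Root H: left subtree has 0 nodes { }, right has 3 {V, G, N}.
    Root G: left subtree has 1 node {V}, right has 1 {N}.
  Root J: left subtree has 3 nodes {A, U, E}, right has 0 { }.
    Root A: left subtree has 0 nodes { }, right has 2 {U, E}.
      Root U: left subtree has 0 nodes { }, right has 1 {E}.

V, N, G, H, E, U, A, J, C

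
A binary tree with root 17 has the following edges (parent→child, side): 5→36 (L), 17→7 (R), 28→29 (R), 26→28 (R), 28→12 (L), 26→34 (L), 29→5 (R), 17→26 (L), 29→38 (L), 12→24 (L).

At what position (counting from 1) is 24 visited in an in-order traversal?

3

In-order visits the left subtree, then the node, then the right subtree.
At 17: go left to 26.
  At 26: go left to 34.
    34 is a leaf — visit 34.
  Visit 26.
  At 26: go right to 28.
    At 28: go left to 12.
      At 12: go left to 24.
        24 is a leaf — visit 24.
      Visit 12.
      At 12: no right child.
    Visit 28.
    At 28: go right to 29.
      At 29: go left to 38.
        38 is a leaf — visit 38.
      Visit 29.
      At 29: go right to 5.
        At 5: go left to 36.
          36 is a leaf — visit 36.
        Visit 5.
        At 5: no right child.
Visit 17.
At 17: go right to 7.
  7 is a leaf — visit 7.
Full in-order sequence: 34, 26, 24, 12, 28, 38, 29, 36, 5, 17, 7.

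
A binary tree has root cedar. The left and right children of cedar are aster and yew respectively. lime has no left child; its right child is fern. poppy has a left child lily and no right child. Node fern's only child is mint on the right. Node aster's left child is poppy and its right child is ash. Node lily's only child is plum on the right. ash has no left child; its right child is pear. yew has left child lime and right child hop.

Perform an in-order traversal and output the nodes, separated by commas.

In-order visits the left subtree, then the node, then the right subtree.
At cedar: go left to aster.
  At aster: go left to poppy.
    At poppy: go left to lily.
      At lily: no left child.
      Visit lily.
      At lily: go right to plum.
        plum is a leaf — visit plum.
    Visit poppy.
    At poppy: no right child.
  Visit aster.
  At aster: go right to ash.
    At ash: no left child.
    Visit ash.
    At ash: go right to pear.
      pear is a leaf — visit pear.
Visit cedar.
At cedar: go right to yew.
  At yew: go left to lime.
    At lime: no left child.
    Visit lime.
    At lime: go right to fern.
      At fern: no left child.
      Visit fern.
      At fern: go right to mint.
        mint is a leaf — visit mint.
  Visit yew.
  At yew: go right to hop.
    hop is a leaf — visit hop.

lily, plum, poppy, aster, ash, pear, cedar, lime, fern, mint, yew, hop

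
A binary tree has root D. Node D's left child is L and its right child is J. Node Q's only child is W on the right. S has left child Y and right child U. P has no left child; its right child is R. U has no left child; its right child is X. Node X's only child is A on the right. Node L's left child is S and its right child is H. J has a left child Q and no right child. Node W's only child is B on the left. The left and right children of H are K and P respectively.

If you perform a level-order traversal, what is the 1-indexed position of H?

Level-order visits nodes level by level from the root, left to right within each level.
Level 0: D
Level 1: L, J
Level 2: S, H, Q
Level 3: Y, U, K, P, W
Level 4: X, R, B
Level 5: A
Full level-order sequence: D, L, J, S, H, Q, Y, U, K, P, W, X, R, B, A.

5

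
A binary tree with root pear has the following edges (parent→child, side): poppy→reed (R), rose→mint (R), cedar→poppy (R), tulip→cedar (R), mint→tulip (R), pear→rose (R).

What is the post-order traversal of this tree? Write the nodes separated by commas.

reed, poppy, cedar, tulip, mint, rose, pear

Post-order visits the left subtree, then the right subtree, then the node.
At pear: no left child.
At pear: go right to rose.
  At rose: no left child.
  At rose: go right to mint.
    At mint: no left child.
    At mint: go right to tulip.
      At tulip: no left child.
      At tulip: go right to cedar.
        At cedar: no left child.
        At cedar: go right to poppy.
          At poppy: no left child.
          At poppy: go right to reed.
            reed is a leaf — visit reed.
          Visit poppy.
        Visit cedar.
      Visit tulip.
    Visit mint.
  Visit rose.
Visit pear.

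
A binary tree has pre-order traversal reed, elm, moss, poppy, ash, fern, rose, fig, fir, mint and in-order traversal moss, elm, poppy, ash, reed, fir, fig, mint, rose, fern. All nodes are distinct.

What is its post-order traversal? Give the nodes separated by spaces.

moss ash poppy elm fir mint fig rose fern reed

The first element of pre-order is the root; it splits in-order into left and right subtrees.
Root reed: left subtree has 4 nodes {moss, elm, poppy, ash}, right has 5 {fir, fig, mint, rose, fern}.
  Root elm: left subtree has 1 node {moss}, right has 2 {poppy, ash}.
    Root poppy: left subtree has 0 nodes { }, right has 1 {ash}.
  Root fern: left subtree has 4 nodes {fir, fig, mint, rose}, right has 0 { }.
    Root rose: left subtree has 3 nodes {fir, fig, mint}, right has 0 { }.
      Root fig: left subtree has 1 node {fir}, right has 1 {mint}.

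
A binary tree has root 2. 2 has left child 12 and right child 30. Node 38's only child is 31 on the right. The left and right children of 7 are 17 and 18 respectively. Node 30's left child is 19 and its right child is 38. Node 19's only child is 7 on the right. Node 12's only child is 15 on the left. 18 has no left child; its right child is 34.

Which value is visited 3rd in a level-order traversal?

Level-order visits nodes level by level from the root, left to right within each level.
Level 0: 2
Level 1: 12, 30
Level 2: 15, 19, 38
Level 3: 7, 31
Level 4: 17, 18
Level 5: 34
Full level-order sequence: 2, 12, 30, 15, 19, 38, 7, 31, 17, 18, 34.

30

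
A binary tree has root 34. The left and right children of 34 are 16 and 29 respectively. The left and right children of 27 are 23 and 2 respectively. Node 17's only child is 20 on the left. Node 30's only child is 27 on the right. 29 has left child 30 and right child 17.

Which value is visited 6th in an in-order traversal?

In-order visits the left subtree, then the node, then the right subtree.
At 34: go left to 16.
  16 is a leaf — visit 16.
Visit 34.
At 34: go right to 29.
  At 29: go left to 30.
    At 30: no left child.
    Visit 30.
    At 30: go right to 27.
      At 27: go left to 23.
        23 is a leaf — visit 23.
      Visit 27.
      At 27: go right to 2.
        2 is a leaf — visit 2.
  Visit 29.
  At 29: go right to 17.
    At 17: go left to 20.
      20 is a leaf — visit 20.
    Visit 17.
    At 17: no right child.
Full in-order sequence: 16, 34, 30, 23, 27, 2, 29, 20, 17.

2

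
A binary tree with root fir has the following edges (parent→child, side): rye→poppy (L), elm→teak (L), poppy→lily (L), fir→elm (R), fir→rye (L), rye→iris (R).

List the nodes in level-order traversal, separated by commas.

fir, rye, elm, poppy, iris, teak, lily

Level-order visits nodes level by level from the root, left to right within each level.
Level 0: fir
Level 1: rye, elm
Level 2: poppy, iris, teak
Level 3: lily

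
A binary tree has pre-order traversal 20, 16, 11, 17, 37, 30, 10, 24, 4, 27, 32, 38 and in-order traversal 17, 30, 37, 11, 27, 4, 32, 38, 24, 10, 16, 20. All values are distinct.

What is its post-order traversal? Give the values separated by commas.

30, 37, 17, 27, 38, 32, 4, 24, 10, 11, 16, 20

The first element of pre-order is the root; it splits in-order into left and right subtrees.
Root 20: left subtree has 11 nodes {17, 30, 37, 11, 27, 4, 32, 38, 24, 10, 16}, right has 0 { }.
  Root 16: left subtree has 10 nodes {17, 30, 37, 11, 27, 4, 32, 38, 24, 10}, right has 0 { }.
    Root 11: left subtree has 3 nodes {17, 30, 37}, right has 6 {27, 4, 32, 38, 24, 10}.
      Root 17: left subtree has 0 nodes { }, right has 2 {30, 37}.
        Root 37: left subtree has 1 node {30}, right has 0 { }.
      Root 10: left subtree has 5 nodes {27, 4, 32, 38, 24}, right has 0 { }.
        Root 24: left subtree has 4 nodes {27, 4, 32, 38}, right has 0 { }.
          Root 4: left subtree has 1 node {27}, right has 2 {32, 38}.
            Root 32: left subtree has 0 nodes { }, right has 1 {38}.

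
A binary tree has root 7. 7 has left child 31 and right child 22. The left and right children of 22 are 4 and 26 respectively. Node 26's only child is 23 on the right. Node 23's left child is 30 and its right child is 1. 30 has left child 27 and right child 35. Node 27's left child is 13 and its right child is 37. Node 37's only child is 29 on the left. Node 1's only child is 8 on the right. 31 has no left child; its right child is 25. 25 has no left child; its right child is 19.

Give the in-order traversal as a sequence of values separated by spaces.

In-order visits the left subtree, then the node, then the right subtree.
At 7: go left to 31.
  At 31: no left child.
  Visit 31.
  At 31: go right to 25.
    At 25: no left child.
    Visit 25.
    At 25: go right to 19.
      19 is a leaf — visit 19.
Visit 7.
At 7: go right to 22.
  At 22: go left to 4.
    4 is a leaf — visit 4.
  Visit 22.
  At 22: go right to 26.
    At 26: no left child.
    Visit 26.
    At 26: go right to 23.
      At 23: go left to 30.
        At 30: go left to 27.
          At 27: go left to 13.
            13 is a leaf — visit 13.
          Visit 27.
          At 27: go right to 37.
            At 37: go left to 29.
              29 is a leaf — visit 29.
            Visit 37.
            At 37: no right child.
        Visit 30.
        At 30: go right to 35.
          35 is a leaf — visit 35.
      Visit 23.
      At 23: go right to 1.
        At 1: no left child.
        Visit 1.
        At 1: go right to 8.
          8 is a leaf — visit 8.

31 25 19 7 4 22 26 13 27 29 37 30 35 23 1 8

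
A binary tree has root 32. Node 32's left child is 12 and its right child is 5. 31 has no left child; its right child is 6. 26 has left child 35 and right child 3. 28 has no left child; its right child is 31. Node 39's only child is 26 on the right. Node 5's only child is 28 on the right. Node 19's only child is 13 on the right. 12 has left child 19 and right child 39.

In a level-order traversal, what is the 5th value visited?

Level-order visits nodes level by level from the root, left to right within each level.
Level 0: 32
Level 1: 12, 5
Level 2: 19, 39, 28
Level 3: 13, 26, 31
Level 4: 35, 3, 6
Full level-order sequence: 32, 12, 5, 19, 39, 28, 13, 26, 31, 35, 3, 6.

39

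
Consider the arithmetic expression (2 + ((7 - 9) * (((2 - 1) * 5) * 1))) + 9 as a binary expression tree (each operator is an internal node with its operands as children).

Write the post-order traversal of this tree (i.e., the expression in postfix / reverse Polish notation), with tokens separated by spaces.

2 7 9 - 2 1 - 5 * 1 * * + 9 +

Post-order on an expression tree gives postfix notation: for each operator, emit left operand, right operand, then the operator.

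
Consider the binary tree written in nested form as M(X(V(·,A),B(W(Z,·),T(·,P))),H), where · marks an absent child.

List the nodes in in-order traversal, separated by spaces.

In-order visits the left subtree, then the node, then the right subtree.
At M: go left to X.
  At X: go left to V.
    At V: no left child.
    Visit V.
    At V: go right to A.
      A is a leaf — visit A.
  Visit X.
  At X: go right to B.
    At B: go left to W.
      At W: go left to Z.
        Z is a leaf — visit Z.
      Visit W.
      At W: no right child.
    Visit B.
    At B: go right to T.
      At T: no left child.
      Visit T.
      At T: go right to P.
        P is a leaf — visit P.
Visit M.
At M: go right to H.
  H is a leaf — visit H.

V A X Z W B T P M H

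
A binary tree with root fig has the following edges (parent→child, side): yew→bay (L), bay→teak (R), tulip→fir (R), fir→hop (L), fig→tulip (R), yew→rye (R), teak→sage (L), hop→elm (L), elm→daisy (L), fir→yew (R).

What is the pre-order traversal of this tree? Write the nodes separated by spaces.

fig tulip fir hop elm daisy yew bay teak sage rye

Pre-order visits the node, then its left subtree, then its right subtree.
Visit fig.
At fig: no left child.
At fig: go right to tulip.
  Visit tulip.
  At tulip: no left child.
  At tulip: go right to fir.
    Visit fir.
    At fir: go left to hop.
      Visit hop.
      At hop: go left to elm.
        Visit elm.
        At elm: go left to daisy.
          daisy is a leaf — visit daisy.
        At elm: no right child.
      At hop: no right child.
    At fir: go right to yew.
      Visit yew.
      At yew: go left to bay.
        Visit bay.
        At bay: no left child.
        At bay: go right to teak.
          Visit teak.
          At teak: go left to sage.
            sage is a leaf — visit sage.
          At teak: no right child.
      At yew: go right to rye.
        rye is a leaf — visit rye.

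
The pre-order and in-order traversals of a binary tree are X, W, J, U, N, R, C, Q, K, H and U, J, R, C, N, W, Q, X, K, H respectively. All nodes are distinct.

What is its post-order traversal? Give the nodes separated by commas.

U, C, R, N, J, Q, W, H, K, X

The first element of pre-order is the root; it splits in-order into left and right subtrees.
Root X: left subtree has 7 nodes {U, J, R, C, N, W, Q}, right has 2 {K, H}.
  Root W: left subtree has 5 nodes {U, J, R, C, N}, right has 1 {Q}.
    Root J: left subtree has 1 node {U}, right has 3 {R, C, N}.
      Root N: left subtree has 2 nodes {R, C}, right has 0 { }.
        Root R: left subtree has 0 nodes { }, right has 1 {C}.
  Root K: left subtree has 0 nodes { }, right has 1 {H}.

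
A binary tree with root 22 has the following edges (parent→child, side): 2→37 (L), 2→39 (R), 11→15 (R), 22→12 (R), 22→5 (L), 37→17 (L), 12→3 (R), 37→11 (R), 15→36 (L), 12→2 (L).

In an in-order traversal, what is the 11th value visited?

In-order visits the left subtree, then the node, then the right subtree.
At 22: go left to 5.
  5 is a leaf — visit 5.
Visit 22.
At 22: go right to 12.
  At 12: go left to 2.
    At 2: go left to 37.
      At 37: go left to 17.
        17 is a leaf — visit 17.
      Visit 37.
      At 37: go right to 11.
        At 11: no left child.
        Visit 11.
        At 11: go right to 15.
          At 15: go left to 36.
            36 is a leaf — visit 36.
          Visit 15.
          At 15: no right child.
    Visit 2.
    At 2: go right to 39.
      39 is a leaf — visit 39.
  Visit 12.
  At 12: go right to 3.
    3 is a leaf — visit 3.
Full in-order sequence: 5, 22, 17, 37, 11, 36, 15, 2, 39, 12, 3.

3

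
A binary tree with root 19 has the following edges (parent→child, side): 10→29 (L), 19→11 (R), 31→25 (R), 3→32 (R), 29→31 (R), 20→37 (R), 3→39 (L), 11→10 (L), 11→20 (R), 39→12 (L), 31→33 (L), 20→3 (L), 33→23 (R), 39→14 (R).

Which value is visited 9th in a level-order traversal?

39

Level-order visits nodes level by level from the root, left to right within each level.
Level 0: 19
Level 1: 11
Level 2: 10, 20
Level 3: 29, 3, 37
Level 4: 31, 39, 32
Level 5: 33, 25, 12, 14
Level 6: 23
Full level-order sequence: 19, 11, 10, 20, 29, 3, 37, 31, 39, 32, 33, 25, 12, 14, 23.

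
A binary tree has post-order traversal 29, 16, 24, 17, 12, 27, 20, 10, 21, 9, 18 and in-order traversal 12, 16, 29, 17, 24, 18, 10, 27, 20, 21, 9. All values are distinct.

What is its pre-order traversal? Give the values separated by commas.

The last element of post-order is the root; it splits in-order into left and right subtrees.
Root 18: left subtree has 5 nodes {12, 16, 29, 17, 24}, right has 5 {10, 27, 20, 21, 9}.
  Root 12: left subtree has 0 nodes { }, right has 4 {16, 29, 17, 24}.
    Root 17: left subtree has 2 nodes {16, 29}, right has 1 {24}.
      Root 16: left subtree has 0 nodes { }, right has 1 {29}.
  Root 9: left subtree has 4 nodes {10, 27, 20, 21}, right has 0 { }.
    Root 21: left subtree has 3 nodes {10, 27, 20}, right has 0 { }.
      Root 10: left subtree has 0 nodes { }, right has 2 {27, 20}.
        Root 20: left subtree has 1 node {27}, right has 0 { }.

18, 12, 17, 16, 29, 24, 9, 21, 10, 20, 27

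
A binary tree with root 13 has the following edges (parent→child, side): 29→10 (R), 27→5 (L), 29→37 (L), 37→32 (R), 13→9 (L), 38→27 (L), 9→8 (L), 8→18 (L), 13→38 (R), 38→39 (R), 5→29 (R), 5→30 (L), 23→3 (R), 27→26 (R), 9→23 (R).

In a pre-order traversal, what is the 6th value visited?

3

Pre-order visits the node, then its left subtree, then its right subtree.
Visit 13.
At 13: go left to 9.
  Visit 9.
  At 9: go left to 8.
    Visit 8.
    At 8: go left to 18.
      18 is a leaf — visit 18.
    At 8: no right child.
  At 9: go right to 23.
    Visit 23.
    At 23: no left child.
    At 23: go right to 3.
      3 is a leaf — visit 3.
At 13: go right to 38.
  Visit 38.
  At 38: go left to 27.
    Visit 27.
    At 27: go left to 5.
      Visit 5.
      At 5: go left to 30.
        30 is a leaf — visit 30.
      At 5: go right to 29.
        Visit 29.
        At 29: go left to 37.
          Visit 37.
          At 37: no left child.
          At 37: go right to 32.
            32 is a leaf — visit 32.
        At 29: go right to 10.
          10 is a leaf — visit 10.
    At 27: go right to 26.
      26 is a leaf — visit 26.
  At 38: go right to 39.
    39 is a leaf — visit 39.
Full pre-order sequence: 13, 9, 8, 18, 23, 3, 38, 27, 5, 30, 29, 37, 32, 10, 26, 39.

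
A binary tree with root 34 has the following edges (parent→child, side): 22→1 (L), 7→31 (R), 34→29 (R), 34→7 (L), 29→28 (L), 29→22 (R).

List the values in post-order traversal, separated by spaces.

Post-order visits the left subtree, then the right subtree, then the node.
At 34: go left to 7.
  At 7: no left child.
  At 7: go right to 31.
    31 is a leaf — visit 31.
  Visit 7.
At 34: go right to 29.
  At 29: go left to 28.
    28 is a leaf — visit 28.
  At 29: go right to 22.
    At 22: go left to 1.
      1 is a leaf — visit 1.
    At 22: no right child.
    Visit 22.
  Visit 29.
Visit 34.

31 7 28 1 22 29 34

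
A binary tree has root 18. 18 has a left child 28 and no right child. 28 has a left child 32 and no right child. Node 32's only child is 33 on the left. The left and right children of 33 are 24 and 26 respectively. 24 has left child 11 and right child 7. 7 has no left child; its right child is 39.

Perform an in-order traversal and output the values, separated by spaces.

11 24 7 39 33 26 32 28 18

In-order visits the left subtree, then the node, then the right subtree.
At 18: go left to 28.
  At 28: go left to 32.
    At 32: go left to 33.
      At 33: go left to 24.
        At 24: go left to 11.
          11 is a leaf — visit 11.
        Visit 24.
        At 24: go right to 7.
          At 7: no left child.
          Visit 7.
          At 7: go right to 39.
            39 is a leaf — visit 39.
      Visit 33.
      At 33: go right to 26.
        26 is a leaf — visit 26.
    Visit 32.
    At 32: no right child.
  Visit 28.
  At 28: no right child.
Visit 18.
At 18: no right child.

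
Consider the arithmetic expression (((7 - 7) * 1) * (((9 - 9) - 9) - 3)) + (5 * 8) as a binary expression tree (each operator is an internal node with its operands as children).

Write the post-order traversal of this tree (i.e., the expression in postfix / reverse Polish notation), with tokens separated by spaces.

Post-order on an expression tree gives postfix notation: for each operator, emit left operand, right operand, then the operator.

7 7 - 1 * 9 9 - 9 - 3 - * 5 8 * +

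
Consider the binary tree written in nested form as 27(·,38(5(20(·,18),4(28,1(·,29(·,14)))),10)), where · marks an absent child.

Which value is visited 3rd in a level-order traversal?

5

Level-order visits nodes level by level from the root, left to right within each level.
Level 0: 27
Level 1: 38
Level 2: 5, 10
Level 3: 20, 4
Level 4: 18, 28, 1
Level 5: 29
Level 6: 14
Full level-order sequence: 27, 38, 5, 10, 20, 4, 18, 28, 1, 29, 14.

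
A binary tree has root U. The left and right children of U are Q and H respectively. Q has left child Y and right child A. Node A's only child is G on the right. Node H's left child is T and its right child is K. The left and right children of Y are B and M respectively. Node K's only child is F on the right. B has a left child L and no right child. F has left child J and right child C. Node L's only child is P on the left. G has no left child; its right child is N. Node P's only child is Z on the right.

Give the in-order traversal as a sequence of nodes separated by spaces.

In-order visits the left subtree, then the node, then the right subtree.
At U: go left to Q.
  At Q: go left to Y.
    At Y: go left to B.
      At B: go left to L.
        At L: go left to P.
          At P: no left child.
          Visit P.
          At P: go right to Z.
            Z is a leaf — visit Z.
        Visit L.
        At L: no right child.
      Visit B.
      At B: no right child.
    Visit Y.
    At Y: go right to M.
      M is a leaf — visit M.
  Visit Q.
  At Q: go right to A.
    At A: no left child.
    Visit A.
    At A: go right to G.
      At G: no left child.
      Visit G.
      At G: go right to N.
        N is a leaf — visit N.
Visit U.
At U: go right to H.
  At H: go left to T.
    T is a leaf — visit T.
  Visit H.
  At H: go right to K.
    At K: no left child.
    Visit K.
    At K: go right to F.
      At F: go left to J.
        J is a leaf — visit J.
      Visit F.
      At F: go right to C.
        C is a leaf — visit C.

P Z L B Y M Q A G N U T H K J F C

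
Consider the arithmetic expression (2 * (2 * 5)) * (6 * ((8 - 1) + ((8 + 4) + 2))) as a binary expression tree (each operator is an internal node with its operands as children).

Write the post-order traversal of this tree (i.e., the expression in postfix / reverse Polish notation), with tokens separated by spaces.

Post-order on an expression tree gives postfix notation: for each operator, emit left operand, right operand, then the operator.

2 2 5 * * 6 8 1 - 8 4 + 2 + + * *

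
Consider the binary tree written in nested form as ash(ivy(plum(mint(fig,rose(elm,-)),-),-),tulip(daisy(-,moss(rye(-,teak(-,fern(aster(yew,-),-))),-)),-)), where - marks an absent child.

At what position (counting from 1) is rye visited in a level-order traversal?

10

Level-order visits nodes level by level from the root, left to right within each level.
Level 0: ash
Level 1: ivy, tulip
Level 2: plum, daisy
Level 3: mint, moss
Level 4: fig, rose, rye
Level 5: elm, teak
Level 6: fern
Level 7: aster
Level 8: yew
Full level-order sequence: ash, ivy, tulip, plum, daisy, mint, moss, fig, rose, rye, elm, teak, fern, aster, yew.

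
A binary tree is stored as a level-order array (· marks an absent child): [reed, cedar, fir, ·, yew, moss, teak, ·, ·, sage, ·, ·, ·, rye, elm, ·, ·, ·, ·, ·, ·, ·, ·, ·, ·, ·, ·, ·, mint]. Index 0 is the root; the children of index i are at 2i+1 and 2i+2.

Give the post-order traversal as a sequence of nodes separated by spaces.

Post-order visits the left subtree, then the right subtree, then the node.
At reed: go left to cedar.
  At cedar: no left child.
  At cedar: go right to yew.
    At yew: go left to sage.
      sage is a leaf — visit sage.
    At yew: no right child.
    Visit yew.
  Visit cedar.
At reed: go right to fir.
  At fir: go left to moss.
    moss is a leaf — visit moss.
  At fir: go right to teak.
    At teak: go left to rye.
      At rye: no left child.
      At rye: go right to mint.
        mint is a leaf — visit mint.
      Visit rye.
    At teak: go right to elm.
      elm is a leaf — visit elm.
    Visit teak.
  Visit fir.
Visit reed.

sage yew cedar moss mint rye elm teak fir reed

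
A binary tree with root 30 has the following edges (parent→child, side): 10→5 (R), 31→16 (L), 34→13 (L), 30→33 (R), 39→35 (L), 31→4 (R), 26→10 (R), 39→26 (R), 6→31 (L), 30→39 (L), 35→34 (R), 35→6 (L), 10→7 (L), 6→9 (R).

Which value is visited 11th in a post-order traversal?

10

Post-order visits the left subtree, then the right subtree, then the node.
At 30: go left to 39.
  At 39: go left to 35.
    At 35: go left to 6.
      At 6: go left to 31.
        At 31: go left to 16.
          16 is a leaf — visit 16.
        At 31: go right to 4.
          4 is a leaf — visit 4.
        Visit 31.
      At 6: go right to 9.
        9 is a leaf — visit 9.
      Visit 6.
    At 35: go right to 34.
      At 34: go left to 13.
        13 is a leaf — visit 13.
      At 34: no right child.
      Visit 34.
    Visit 35.
  At 39: go right to 26.
    At 26: no left child.
    At 26: go right to 10.
      At 10: go left to 7.
        7 is a leaf — visit 7.
      At 10: go right to 5.
        5 is a leaf — visit 5.
      Visit 10.
    Visit 26.
  Visit 39.
At 30: go right to 33.
  33 is a leaf — visit 33.
Visit 30.
Full post-order sequence: 16, 4, 31, 9, 6, 13, 34, 35, 7, 5, 10, 26, 39, 33, 30.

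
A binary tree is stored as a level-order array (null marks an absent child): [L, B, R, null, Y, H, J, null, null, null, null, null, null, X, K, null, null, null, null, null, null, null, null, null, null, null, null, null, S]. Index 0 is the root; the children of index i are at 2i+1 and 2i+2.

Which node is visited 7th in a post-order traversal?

Post-order visits the left subtree, then the right subtree, then the node.
At L: go left to B.
  At B: no left child.
  At B: go right to Y.
    Y is a leaf — visit Y.
  Visit B.
At L: go right to R.
  At R: go left to H.
    H is a leaf — visit H.
  At R: go right to J.
    At J: go left to X.
      At X: no left child.
      At X: go right to S.
        S is a leaf — visit S.
      Visit X.
    At J: go right to K.
      K is a leaf — visit K.
    Visit J.
  Visit R.
Visit L.
Full post-order sequence: Y, B, H, S, X, K, J, R, L.

J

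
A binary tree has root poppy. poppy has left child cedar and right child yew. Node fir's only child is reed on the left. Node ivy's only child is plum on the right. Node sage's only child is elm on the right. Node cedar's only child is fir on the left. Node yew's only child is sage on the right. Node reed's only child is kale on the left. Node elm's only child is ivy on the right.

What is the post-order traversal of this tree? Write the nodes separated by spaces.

Post-order visits the left subtree, then the right subtree, then the node.
At poppy: go left to cedar.
  At cedar: go left to fir.
    At fir: go left to reed.
      At reed: go left to kale.
        kale is a leaf — visit kale.
      At reed: no right child.
      Visit reed.
    At fir: no right child.
    Visit fir.
  At cedar: no right child.
  Visit cedar.
At poppy: go right to yew.
  At yew: no left child.
  At yew: go right to sage.
    At sage: no left child.
    At sage: go right to elm.
      At elm: no left child.
      At elm: go right to ivy.
        At ivy: no left child.
        At ivy: go right to plum.
          plum is a leaf — visit plum.
        Visit ivy.
      Visit elm.
    Visit sage.
  Visit yew.
Visit poppy.

kale reed fir cedar plum ivy elm sage yew poppy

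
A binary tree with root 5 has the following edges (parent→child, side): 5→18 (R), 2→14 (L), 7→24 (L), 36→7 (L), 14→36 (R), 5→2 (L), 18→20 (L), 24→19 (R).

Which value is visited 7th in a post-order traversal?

Post-order visits the left subtree, then the right subtree, then the node.
At 5: go left to 2.
  At 2: go left to 14.
    At 14: no left child.
    At 14: go right to 36.
      At 36: go left to 7.
        At 7: go left to 24.
          At 24: no left child.
          At 24: go right to 19.
            19 is a leaf — visit 19.
          Visit 24.
        At 7: no right child.
        Visit 7.
      At 36: no right child.
      Visit 36.
    Visit 14.
  At 2: no right child.
  Visit 2.
At 5: go right to 18.
  At 18: go left to 20.
    20 is a leaf — visit 20.
  At 18: no right child.
  Visit 18.
Visit 5.
Full post-order sequence: 19, 24, 7, 36, 14, 2, 20, 18, 5.

20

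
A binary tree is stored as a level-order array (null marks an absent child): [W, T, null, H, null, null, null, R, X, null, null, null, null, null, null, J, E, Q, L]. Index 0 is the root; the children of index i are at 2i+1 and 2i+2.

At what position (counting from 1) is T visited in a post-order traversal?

8

Post-order visits the left subtree, then the right subtree, then the node.
At W: go left to T.
  At T: go left to H.
    At H: go left to R.
      At R: go left to J.
        J is a leaf — visit J.
      At R: go right to E.
        E is a leaf — visit E.
      Visit R.
    At H: go right to X.
      At X: go left to Q.
        Q is a leaf — visit Q.
      At X: go right to L.
        L is a leaf — visit L.
      Visit X.
    Visit H.
  At T: no right child.
  Visit T.
At W: no right child.
Visit W.
Full post-order sequence: J, E, R, Q, L, X, H, T, W.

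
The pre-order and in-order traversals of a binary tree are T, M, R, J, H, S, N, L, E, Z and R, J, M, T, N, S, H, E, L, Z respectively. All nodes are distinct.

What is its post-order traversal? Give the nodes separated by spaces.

J R M N S E Z L H T

The first element of pre-order is the root; it splits in-order into left and right subtrees.
Root T: left subtree has 3 nodes {R, J, M}, right has 6 {N, S, H, E, L, Z}.
  Root M: left subtree has 2 nodes {R, J}, right has 0 { }.
    Root R: left subtree has 0 nodes { }, right has 1 {J}.
  Root H: left subtree has 2 nodes {N, S}, right has 3 {E, L, Z}.
    Root S: left subtree has 1 node {N}, right has 0 { }.
    Root L: left subtree has 1 node {E}, right has 1 {Z}.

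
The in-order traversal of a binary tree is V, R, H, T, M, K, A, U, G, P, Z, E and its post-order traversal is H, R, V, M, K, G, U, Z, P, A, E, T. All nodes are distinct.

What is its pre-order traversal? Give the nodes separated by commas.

T, V, R, H, E, A, K, M, P, U, G, Z

The last element of post-order is the root; it splits in-order into left and right subtrees.
Root T: left subtree has 3 nodes {V, R, H}, right has 8 {M, K, A, U, G, P, Z, E}.
  Root V: left subtree has 0 nodes { }, right has 2 {R, H}.
    Root R: left subtree has 0 nodes { }, right has 1 {H}.
  Root E: left subtree has 7 nodes {M, K, A, U, G, P, Z}, right has 0 { }.
    Root A: left subtree has 2 nodes {M, K}, right has 4 {U, G, P, Z}.
      Root K: left subtree has 1 node {M}, right has 0 { }.
      Root P: left subtree has 2 nodes {U, G}, right has 1 {Z}.
        Root U: left subtree has 0 nodes { }, right has 1 {G}.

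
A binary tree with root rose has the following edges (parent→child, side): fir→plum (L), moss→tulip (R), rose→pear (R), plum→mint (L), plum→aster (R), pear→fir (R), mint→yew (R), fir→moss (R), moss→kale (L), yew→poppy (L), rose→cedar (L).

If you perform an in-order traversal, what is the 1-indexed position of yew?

6

In-order visits the left subtree, then the node, then the right subtree.
At rose: go left to cedar.
  cedar is a leaf — visit cedar.
Visit rose.
At rose: go right to pear.
  At pear: no left child.
  Visit pear.
  At pear: go right to fir.
    At fir: go left to plum.
      At plum: go left to mint.
        At mint: no left child.
        Visit mint.
        At mint: go right to yew.
          At yew: go left to poppy.
            poppy is a leaf — visit poppy.
          Visit yew.
          At yew: no right child.
      Visit plum.
      At plum: go right to aster.
        aster is a leaf — visit aster.
    Visit fir.
    At fir: go right to moss.
      At moss: go left to kale.
        kale is a leaf — visit kale.
      Visit moss.
      At moss: go right to tulip.
        tulip is a leaf — visit tulip.
Full in-order sequence: cedar, rose, pear, mint, poppy, yew, plum, aster, fir, kale, moss, tulip.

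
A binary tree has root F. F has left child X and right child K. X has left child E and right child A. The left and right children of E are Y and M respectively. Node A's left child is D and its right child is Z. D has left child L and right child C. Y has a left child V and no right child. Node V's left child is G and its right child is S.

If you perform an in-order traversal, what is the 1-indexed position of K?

14

In-order visits the left subtree, then the node, then the right subtree.
At F: go left to X.
  At X: go left to E.
    At E: go left to Y.
      At Y: go left to V.
        At V: go left to G.
          G is a leaf — visit G.
        Visit V.
        At V: go right to S.
          S is a leaf — visit S.
      Visit Y.
      At Y: no right child.
    Visit E.
    At E: go right to M.
      M is a leaf — visit M.
  Visit X.
  At X: go right to A.
    At A: go left to D.
      At D: go left to L.
        L is a leaf — visit L.
      Visit D.
      At D: go right to C.
        C is a leaf — visit C.
    Visit A.
    At A: go right to Z.
      Z is a leaf — visit Z.
Visit F.
At F: go right to K.
  K is a leaf — visit K.
Full in-order sequence: G, V, S, Y, E, M, X, L, D, C, A, Z, F, K.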